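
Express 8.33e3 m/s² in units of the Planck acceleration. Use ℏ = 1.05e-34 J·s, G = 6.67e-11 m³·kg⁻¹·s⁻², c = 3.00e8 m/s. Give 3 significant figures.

Planck acceleration: a_P = √(c⁷/(ℏG)) = 5.59e51 m/s².
8.33e3 / 5.59e51 = 1.49e-48

1.49e-48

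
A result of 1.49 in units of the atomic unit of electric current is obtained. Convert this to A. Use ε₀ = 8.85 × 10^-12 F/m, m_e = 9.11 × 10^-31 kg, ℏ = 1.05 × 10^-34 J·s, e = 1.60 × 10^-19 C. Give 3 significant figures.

One atomic unit of electric current: I_au = e E_h/ℏ = m_e e⁵/((4πε₀)²ℏ³) = 6.67 × 10^-3 A.
1.49 × 6.67 × 10^-3 A = 9.94 × 10^-3 A

9.94 × 10^-3 A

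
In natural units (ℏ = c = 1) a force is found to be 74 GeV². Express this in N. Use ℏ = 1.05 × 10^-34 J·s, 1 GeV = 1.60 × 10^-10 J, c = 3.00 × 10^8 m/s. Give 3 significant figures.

6.01 × 10^7 N

Force is [E]/[L] = [E]²/(ℏc); restore (ℏc)⁻¹.
1 GeV² → 1/(ℏc) × (1 GeV in J)² = 8.13 × 10^5 N.
Result: 74 × 8.13 × 10^5 = 6.01 × 10^7 N.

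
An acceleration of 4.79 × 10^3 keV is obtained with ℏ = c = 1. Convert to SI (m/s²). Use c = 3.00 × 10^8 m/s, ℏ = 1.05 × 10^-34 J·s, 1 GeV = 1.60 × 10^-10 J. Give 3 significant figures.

Acceleration is [L]/[T]² = c·[E]/ℏ.
1 GeV → c/ℏ × (1 GeV in J) = 4.57 × 10^32 m/s².
Convert the energy scale: 4.79 × 10^3 keV = 4.79 × 10^-3 GeV.
Result: 4.79 × 10^-3 × 4.57 × 10^32 = 2.19 × 10^30 m/s².

2.19 × 10^30 m/s²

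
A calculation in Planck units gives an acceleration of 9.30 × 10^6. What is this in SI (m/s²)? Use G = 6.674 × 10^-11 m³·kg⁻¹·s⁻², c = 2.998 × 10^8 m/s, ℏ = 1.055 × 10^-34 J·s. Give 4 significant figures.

5.171 × 10^58 m/s²

One Planck acceleration: a_P = √(c⁷/(ℏG)) = 5.560 × 10^51 m/s².
9.30 × 10^6 × 5.560 × 10^51 m/s² = 5.171 × 10^58 m/s²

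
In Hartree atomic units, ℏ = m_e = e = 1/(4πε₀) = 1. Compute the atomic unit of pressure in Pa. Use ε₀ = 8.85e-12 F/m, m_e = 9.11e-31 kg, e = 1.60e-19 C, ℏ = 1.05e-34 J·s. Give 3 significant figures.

3.01e13 Pa

The unique combination of the constants set to 1 with dimensions of pressure is P_au = E_h/a₀³ = m_e⁴e¹⁰/((4πε₀)⁵ℏ⁸).
E_h = 4.38e-18 J
a₀ = 5.26e-11 m
E_h/a₀³ = 3.01e13 Pa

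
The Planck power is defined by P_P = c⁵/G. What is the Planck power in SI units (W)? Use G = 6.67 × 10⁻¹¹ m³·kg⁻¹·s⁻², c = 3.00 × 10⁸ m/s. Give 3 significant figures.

3.64 × 10⁵² W

P_P = c⁵/G
  = 2.43 × 10⁴² / 6.67 × 10⁻¹¹
  = 3.64 × 10⁵² W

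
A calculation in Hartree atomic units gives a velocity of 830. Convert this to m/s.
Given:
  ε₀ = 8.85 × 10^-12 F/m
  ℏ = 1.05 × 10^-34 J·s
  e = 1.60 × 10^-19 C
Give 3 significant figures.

1.82 × 10^9 m/s

One atomic unit of velocity: v_au = e²/(4πε₀ℏ) = 2.19 × 10^6 m/s.
830 × 2.19 × 10^6 m/s = 1.82 × 10^9 m/s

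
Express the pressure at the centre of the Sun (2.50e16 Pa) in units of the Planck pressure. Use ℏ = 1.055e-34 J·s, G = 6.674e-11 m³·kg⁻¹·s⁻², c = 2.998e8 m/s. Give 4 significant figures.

5.397e-98

Planck pressure: p_P = c⁷/(ℏG²) = 4.632e113 Pa.
2.50e16 / 4.632e113 = 5.397e-98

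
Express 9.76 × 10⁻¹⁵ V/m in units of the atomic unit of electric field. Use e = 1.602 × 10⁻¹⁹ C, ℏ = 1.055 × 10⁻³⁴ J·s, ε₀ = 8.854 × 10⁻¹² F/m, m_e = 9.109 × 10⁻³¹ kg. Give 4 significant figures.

atomic unit of electric field: E_au = E_h/(e a₀) = m_e²e⁵/((4πε₀)³ℏ⁴) = 5.131 × 10¹¹ V/m.
9.76 × 10⁻¹⁵ / 5.131 × 10¹¹ = 1.902 × 10⁻²⁶

1.902 × 10⁻²⁶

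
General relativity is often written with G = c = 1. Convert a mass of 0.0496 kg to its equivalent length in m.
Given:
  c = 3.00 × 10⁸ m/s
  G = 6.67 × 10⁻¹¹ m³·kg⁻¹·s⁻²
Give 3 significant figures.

In G = c = 1 units mass has dimensions of length; the conversion factor is G/c².
0.0496 kg × (G/c²) = 3.68 × 10⁻²⁹ m

3.68 × 10⁻²⁹ m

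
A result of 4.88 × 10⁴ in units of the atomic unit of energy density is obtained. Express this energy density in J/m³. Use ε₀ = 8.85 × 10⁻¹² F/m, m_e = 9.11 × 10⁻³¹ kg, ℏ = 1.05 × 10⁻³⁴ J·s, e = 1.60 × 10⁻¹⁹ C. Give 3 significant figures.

1.47 × 10¹⁸ J/m³

One atomic unit of energy density: u_au = E_h/a₀³ = m_e⁴e¹⁰/((4πε₀)⁵ℏ⁸) = 3.01 × 10¹³ J/m³.
4.88 × 10⁴ × 3.01 × 10¹³ J/m³ = 1.47 × 10¹⁸ J/m³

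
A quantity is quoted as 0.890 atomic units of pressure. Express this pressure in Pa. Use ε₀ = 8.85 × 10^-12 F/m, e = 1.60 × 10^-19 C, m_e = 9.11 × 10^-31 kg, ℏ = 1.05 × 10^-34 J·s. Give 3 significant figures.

One atomic unit of pressure: P_au = E_h/a₀³ = m_e⁴e¹⁰/((4πε₀)⁵ℏ⁸) = 3.01 × 10^13 Pa.
0.890 × 3.01 × 10^13 Pa = 2.68 × 10^13 Pa

2.68 × 10^13 Pa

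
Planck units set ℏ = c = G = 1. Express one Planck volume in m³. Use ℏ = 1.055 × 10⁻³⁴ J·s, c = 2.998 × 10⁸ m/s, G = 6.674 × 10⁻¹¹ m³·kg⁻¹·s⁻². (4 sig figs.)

From ℏ = c = G = 1 the volume scale is V_P = (ℏG/c³)^(3/2).
  = √(1.784 × 10⁻²⁰⁹)
  = 4.224 × 10⁻¹⁰⁵ m³

4.224 × 10⁻¹⁰⁵ m³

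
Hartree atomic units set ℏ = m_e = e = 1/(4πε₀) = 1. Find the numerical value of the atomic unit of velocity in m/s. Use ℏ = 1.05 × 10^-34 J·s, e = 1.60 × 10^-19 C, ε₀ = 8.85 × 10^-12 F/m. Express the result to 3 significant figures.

From ℏ = m_e = e = 1/(4πε₀) = 1 the velocity scale is v_au = e²/(4πε₀ℏ).
  = 2.56 × 10^-38 / 1.17 × 10^-44
  = 2.19 × 10^6 m/s

2.19 × 10^6 m/s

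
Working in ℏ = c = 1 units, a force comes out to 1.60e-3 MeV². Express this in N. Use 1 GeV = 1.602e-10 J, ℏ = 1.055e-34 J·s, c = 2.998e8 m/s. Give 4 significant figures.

Force is [E]/[L] = [E]²/(ℏc); restore (ℏc)⁻¹.
1 GeV² → 1/(ℏc) × (1 GeV in J)² = 8.114e5 N.
Convert the energy scale: 1.60e-3 MeV² = 1.60e-9 GeV².
Result: 1.60e-9 × 8.114e5 = 1.298e-3 N.

1.298e-3 N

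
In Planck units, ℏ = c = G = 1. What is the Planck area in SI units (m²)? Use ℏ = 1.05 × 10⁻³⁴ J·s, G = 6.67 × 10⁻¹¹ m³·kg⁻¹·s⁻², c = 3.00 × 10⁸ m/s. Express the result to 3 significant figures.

The unique combination of the constants set to 1 with dimensions of area is A_P = ℏG/c³.
  = 7.00 × 10⁻⁴⁵ / 2.70 × 10²⁵
  = 2.59 × 10⁻⁷⁰ m²

2.59 × 10⁻⁷⁰ m²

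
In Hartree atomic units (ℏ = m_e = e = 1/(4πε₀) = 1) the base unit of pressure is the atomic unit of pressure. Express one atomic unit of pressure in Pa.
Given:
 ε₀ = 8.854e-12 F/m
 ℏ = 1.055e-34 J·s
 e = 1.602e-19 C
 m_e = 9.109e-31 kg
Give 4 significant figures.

2.929e13 Pa

P_au = E_h/a₀³ = m_e⁴e¹⁰/((4πε₀)⁵ℏ⁸)
E_h = 4.354e-18 J
a₀ = 5.297e-11 m
E_h/a₀³ = 2.929e13 Pa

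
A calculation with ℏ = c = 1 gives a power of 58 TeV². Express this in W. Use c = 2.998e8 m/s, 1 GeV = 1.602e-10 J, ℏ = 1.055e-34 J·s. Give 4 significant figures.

1.411e22 W

Power is [E]/[T] = [E]²/ℏ.
1 GeV² → 1/ℏ × (1 GeV in J)² = 2.433e14 W.
Convert the energy scale: 58 TeV² = 5.80e7 GeV².
Result: 5.80e7 × 2.433e14 = 1.411e22 W.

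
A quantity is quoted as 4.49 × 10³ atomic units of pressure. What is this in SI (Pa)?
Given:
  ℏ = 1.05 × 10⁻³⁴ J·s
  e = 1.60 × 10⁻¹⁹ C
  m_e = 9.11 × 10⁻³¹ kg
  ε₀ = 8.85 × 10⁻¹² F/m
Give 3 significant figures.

1.35 × 10¹⁷ Pa

One atomic unit of pressure: P_au = E_h/a₀³ = m_e⁴e¹⁰/((4πε₀)⁵ℏ⁸) = 3.01 × 10¹³ Pa.
4.49 × 10³ × 3.01 × 10¹³ Pa = 1.35 × 10¹⁷ Pa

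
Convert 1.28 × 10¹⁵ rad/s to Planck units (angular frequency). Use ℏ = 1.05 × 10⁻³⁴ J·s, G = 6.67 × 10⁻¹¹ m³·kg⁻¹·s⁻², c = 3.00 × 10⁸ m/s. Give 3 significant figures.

Planck angular frequency: ω_P = √(c⁵/(ℏG)) = 1.86 × 10⁴³ rad/s.
1.28 × 10¹⁵ / 1.86 × 10⁴³ = 6.87 × 10⁻²⁹

6.87 × 10⁻²⁹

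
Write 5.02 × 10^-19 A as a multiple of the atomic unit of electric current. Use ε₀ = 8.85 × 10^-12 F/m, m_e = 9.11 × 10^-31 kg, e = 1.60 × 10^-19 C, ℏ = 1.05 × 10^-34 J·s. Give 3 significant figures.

atomic unit of electric current: I_au = e E_h/ℏ = m_e e⁵/((4πε₀)²ℏ³) = 6.67 × 10^-3 A.
5.02 × 10^-19 / 6.67 × 10^-3 = 7.52 × 10^-17

7.52 × 10^-17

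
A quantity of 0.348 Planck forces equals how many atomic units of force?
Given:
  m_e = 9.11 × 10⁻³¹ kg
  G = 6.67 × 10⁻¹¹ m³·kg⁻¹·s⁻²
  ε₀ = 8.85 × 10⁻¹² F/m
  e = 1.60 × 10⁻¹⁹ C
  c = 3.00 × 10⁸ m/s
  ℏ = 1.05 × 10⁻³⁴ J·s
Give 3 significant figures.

5.07 × 10⁵⁰

Planck force: F_P = c⁴/G = 1.21 × 10⁴⁴ N
atomic unit of force: F_au = E_h/a₀ = m_e²e⁶/((4πε₀)³ℏ⁴) = 8.33 × 10⁻⁸ N
0.348 × 1.21 × 10⁴⁴ / 8.33 × 10⁻⁸ = 5.07 × 10⁵⁰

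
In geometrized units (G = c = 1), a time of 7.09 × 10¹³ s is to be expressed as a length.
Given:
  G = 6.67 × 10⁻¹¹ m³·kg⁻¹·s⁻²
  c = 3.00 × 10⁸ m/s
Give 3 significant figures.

2.13 × 10²² m

Time → length via c.
7.09 × 10¹³ s × (c) = 2.13 × 10²² m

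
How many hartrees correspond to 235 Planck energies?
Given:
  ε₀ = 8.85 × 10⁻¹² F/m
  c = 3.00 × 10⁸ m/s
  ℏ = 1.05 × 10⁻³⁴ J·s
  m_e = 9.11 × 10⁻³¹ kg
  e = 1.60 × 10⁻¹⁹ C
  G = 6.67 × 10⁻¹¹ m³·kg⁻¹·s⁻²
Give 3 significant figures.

Planck energy: E_P = √(ℏc⁵/G) = 1.96 × 10⁹ J
hartree: E_h = m_e e⁴/(4πε₀ℏ)² = 4.38 × 10⁻¹⁸ J
235 × 1.96 × 10⁹ / 4.38 × 10⁻¹⁸ = 1.05 × 10²⁹

1.05 × 10²⁹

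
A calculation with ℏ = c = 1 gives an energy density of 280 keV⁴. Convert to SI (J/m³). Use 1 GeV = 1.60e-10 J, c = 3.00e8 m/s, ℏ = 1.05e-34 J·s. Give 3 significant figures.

[E]/[L]³ = [E]⁴/(ℏc)³; restore (ℏc)⁻³.
1 GeV⁴ → 1/(ℏc)³ × (1 GeV in J)⁴ = 2.10e37 J/m³.
Convert the energy scale: 280 keV⁴ = 2.80e-22 GeV⁴.
Result: 2.80e-22 × 2.10e37 = 5.87e15 J/m³.

5.87e15 J/m³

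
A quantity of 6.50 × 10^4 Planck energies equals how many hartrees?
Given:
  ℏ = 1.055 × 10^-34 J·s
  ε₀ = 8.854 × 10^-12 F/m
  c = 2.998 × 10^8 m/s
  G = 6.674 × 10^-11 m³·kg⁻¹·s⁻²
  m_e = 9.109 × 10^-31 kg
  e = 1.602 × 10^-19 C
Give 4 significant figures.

2.921 × 10^31

Planck energy: E_P = √(ℏc⁵/G) = 1.957 × 10^9 J
hartree: E_h = m_e e⁴/(4πε₀ℏ)² = 4.354 × 10^-18 J
6.50 × 10^4 × 1.957 × 10^9 / 4.354 × 10^-18 = 2.921 × 10^31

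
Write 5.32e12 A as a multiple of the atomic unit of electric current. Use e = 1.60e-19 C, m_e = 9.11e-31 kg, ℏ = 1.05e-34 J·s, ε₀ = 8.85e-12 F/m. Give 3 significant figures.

7.97e14

atomic unit of electric current: I_au = e E_h/ℏ = m_e e⁵/((4πε₀)²ℏ³) = 6.67e-3 A.
5.32e12 / 6.67e-3 = 7.97e14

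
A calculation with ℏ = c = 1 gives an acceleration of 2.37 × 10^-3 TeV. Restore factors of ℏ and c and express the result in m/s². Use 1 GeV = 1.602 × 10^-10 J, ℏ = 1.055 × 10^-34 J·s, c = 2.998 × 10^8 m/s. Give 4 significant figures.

Acceleration is [L]/[T]² = c·[E]/ℏ.
1 GeV → c/ℏ × (1 GeV in J) = 4.552 × 10^32 m/s².
Convert the energy scale: 2.37 × 10^-3 TeV = 2.37 GeV.
Result: 2.37 × 4.552 × 10^32 = 1.079 × 10^33 m/s².

1.079 × 10^33 m/s²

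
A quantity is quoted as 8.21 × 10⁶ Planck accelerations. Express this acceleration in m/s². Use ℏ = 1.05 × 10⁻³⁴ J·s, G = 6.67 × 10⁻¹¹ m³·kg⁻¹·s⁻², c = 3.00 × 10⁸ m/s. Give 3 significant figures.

One Planck acceleration: a_P = √(c⁷/(ℏG)) = 5.59 × 10⁵¹ m/s².
8.21 × 10⁶ × 5.59 × 10⁵¹ m/s² = 4.59 × 10⁵⁸ m/s²

4.59 × 10⁵⁸ m/s²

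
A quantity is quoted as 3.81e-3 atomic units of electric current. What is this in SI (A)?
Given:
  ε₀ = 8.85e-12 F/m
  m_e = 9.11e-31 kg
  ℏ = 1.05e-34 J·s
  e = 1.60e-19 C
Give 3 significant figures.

One atomic unit of electric current: I_au = e E_h/ℏ = m_e e⁵/((4πε₀)²ℏ³) = 6.67e-3 A.
3.81e-3 × 6.67e-3 A = 2.54e-5 A

2.54e-5 A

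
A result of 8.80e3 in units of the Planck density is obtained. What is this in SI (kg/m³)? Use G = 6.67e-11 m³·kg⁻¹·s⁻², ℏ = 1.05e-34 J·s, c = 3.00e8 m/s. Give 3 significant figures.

4.58e100 kg/m³

One Planck density: ρ_P = c⁵/(ℏG²) = 5.20e96 kg/m³.
8.80e3 × 5.20e96 kg/m³ = 4.58e100 kg/m³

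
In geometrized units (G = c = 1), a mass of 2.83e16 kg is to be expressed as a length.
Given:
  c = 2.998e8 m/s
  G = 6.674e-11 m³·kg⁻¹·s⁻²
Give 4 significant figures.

2.101e-11 m

In G = c = 1 units mass has dimensions of length; the conversion factor is G/c².
2.83e16 kg × (G/c²) = 2.101e-11 m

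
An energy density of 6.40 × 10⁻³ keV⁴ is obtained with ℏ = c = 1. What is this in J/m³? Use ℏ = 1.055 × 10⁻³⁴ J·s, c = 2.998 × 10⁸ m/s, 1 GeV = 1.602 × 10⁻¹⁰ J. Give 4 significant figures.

1.332 × 10¹¹ J/m³

[E]/[L]³ = [E]⁴/(ℏc)³; restore (ℏc)⁻³.
1 GeV⁴ → 1/(ℏc)³ × (1 GeV in J)⁴ = 2.082 × 10³⁷ J/m³.
Convert the energy scale: 6.40 × 10⁻³ keV⁴ = 6.40 × 10⁻²⁷ GeV⁴.
Result: 6.40 × 10⁻²⁷ × 2.082 × 10³⁷ = 1.332 × 10¹¹ J/m³.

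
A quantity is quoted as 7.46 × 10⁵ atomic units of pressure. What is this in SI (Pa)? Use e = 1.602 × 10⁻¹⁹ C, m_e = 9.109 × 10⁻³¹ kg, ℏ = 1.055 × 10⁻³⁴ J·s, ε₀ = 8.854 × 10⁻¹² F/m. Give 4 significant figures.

2.185 × 10¹⁹ Pa

One atomic unit of pressure: P_au = E_h/a₀³ = m_e⁴e¹⁰/((4πε₀)⁵ℏ⁸) = 2.929 × 10¹³ Pa.
7.46 × 10⁵ × 2.929 × 10¹³ Pa = 2.185 × 10¹⁹ Pa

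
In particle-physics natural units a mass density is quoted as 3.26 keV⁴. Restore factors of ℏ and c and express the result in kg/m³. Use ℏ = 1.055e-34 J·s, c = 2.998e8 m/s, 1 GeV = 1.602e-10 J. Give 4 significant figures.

Mass density is [E]/(c²[L]³) = [E]⁴/(ℏ³c⁵).
1 GeV⁴ → 1/(ℏ³c⁵) × (1 GeV in J)⁴ = 2.316e20 kg/m³.
Convert the energy scale: 3.26 keV⁴ = 3.26e-24 GeV⁴.
Result: 3.26e-24 × 2.316e20 = 7.550e-4 kg/m³.

7.550e-4 kg/m³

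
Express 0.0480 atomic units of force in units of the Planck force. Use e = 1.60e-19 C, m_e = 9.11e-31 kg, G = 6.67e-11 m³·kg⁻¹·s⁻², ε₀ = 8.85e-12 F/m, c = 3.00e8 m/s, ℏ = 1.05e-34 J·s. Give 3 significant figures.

atomic unit of force: F_au = E_h/a₀ = m_e²e⁶/((4πε₀)³ℏ⁴) = 8.33e-8 N
Planck force: F_P = c⁴/G = 1.21e44 N
0.0480 × 8.33e-8 / 1.21e44 = 3.29e-53

3.29e-53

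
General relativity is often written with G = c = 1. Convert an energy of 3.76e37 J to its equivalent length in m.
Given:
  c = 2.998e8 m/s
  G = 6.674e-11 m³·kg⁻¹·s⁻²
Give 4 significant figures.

Energy → length via G/c⁴.
3.76e37 J × (G/c⁴) = 3.106e-7 m

3.106e-7 m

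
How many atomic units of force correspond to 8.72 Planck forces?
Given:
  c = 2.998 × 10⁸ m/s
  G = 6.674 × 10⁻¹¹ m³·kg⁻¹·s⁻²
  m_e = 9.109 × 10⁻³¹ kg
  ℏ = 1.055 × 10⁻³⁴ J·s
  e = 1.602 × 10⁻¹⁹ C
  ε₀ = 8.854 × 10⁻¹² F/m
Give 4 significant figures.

1.284 × 10⁵²

Planck force: F_P = c⁴/G = 1.210 × 10⁴⁴ N
atomic unit of force: F_au = E_h/a₀ = m_e²e⁶/((4πε₀)³ℏ⁴) = 8.220 × 10⁻⁸ N
8.72 × 1.210 × 10⁴⁴ / 8.220 × 10⁻⁸ = 1.284 × 10⁵²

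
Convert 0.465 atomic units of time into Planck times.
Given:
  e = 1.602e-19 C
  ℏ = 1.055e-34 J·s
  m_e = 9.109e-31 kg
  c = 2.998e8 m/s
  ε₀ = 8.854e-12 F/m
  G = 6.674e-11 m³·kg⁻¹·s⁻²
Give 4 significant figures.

2.090e26

atomic unit of time: τ_au = (4πε₀)²ℏ³/(m_e e⁴) = 2.423e-17 s
Planck time: t_P = √(ℏG/c⁵) = 5.392e-44 s
0.465 × 2.423e-17 / 5.392e-44 = 2.090e26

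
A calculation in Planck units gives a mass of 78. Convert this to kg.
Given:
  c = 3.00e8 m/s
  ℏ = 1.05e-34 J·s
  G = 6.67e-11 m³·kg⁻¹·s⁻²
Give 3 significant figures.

One Planck mass: m_P = √(ℏc/G) = 2.17e-8 kg.
78 × 2.17e-8 kg = 1.70e-6 kg

1.70e-6 kg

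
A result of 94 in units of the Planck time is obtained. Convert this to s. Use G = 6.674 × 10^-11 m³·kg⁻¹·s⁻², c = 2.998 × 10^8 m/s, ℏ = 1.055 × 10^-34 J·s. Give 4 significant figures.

One Planck time: t_P = √(ℏG/c⁵) = 5.392 × 10^-44 s.
94 × 5.392 × 10^-44 s = 5.068 × 10^-42 s

5.068 × 10^-42 s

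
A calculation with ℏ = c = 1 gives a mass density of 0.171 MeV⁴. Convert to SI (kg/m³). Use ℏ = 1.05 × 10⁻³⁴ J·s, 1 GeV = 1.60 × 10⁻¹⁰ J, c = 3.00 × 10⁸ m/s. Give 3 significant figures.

3.98 × 10⁷ kg/m³

Mass density is [E]/(c²[L]³) = [E]⁴/(ℏ³c⁵).
1 GeV⁴ → 1/(ℏ³c⁵) × (1 GeV in J)⁴ = 2.33 × 10²⁰ kg/m³.
Convert the energy scale: 0.171 MeV⁴ = 1.71 × 10⁻¹³ GeV⁴.
Result: 1.71 × 10⁻¹³ × 2.33 × 10²⁰ = 3.98 × 10⁷ kg/m³.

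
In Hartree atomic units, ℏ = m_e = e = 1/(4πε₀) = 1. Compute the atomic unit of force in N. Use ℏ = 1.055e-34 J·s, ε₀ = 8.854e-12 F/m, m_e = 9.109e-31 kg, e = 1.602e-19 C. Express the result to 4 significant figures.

8.220e-8 N

From ℏ = m_e = e = 1/(4πε₀) = 1 the force scale is F_au = E_h/a₀ = m_e²e⁶/((4πε₀)³ℏ⁴).
E_h = 4.354e-18 J
a₀ = 5.297e-11 m
E_h/a₀ = 8.220e-8 N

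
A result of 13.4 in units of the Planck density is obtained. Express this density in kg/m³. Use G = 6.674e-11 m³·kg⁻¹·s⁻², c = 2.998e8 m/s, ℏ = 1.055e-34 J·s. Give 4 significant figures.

One Planck density: ρ_P = c⁵/(ℏG²) = 5.154e96 kg/m³.
13.4 × 5.154e96 kg/m³ = 6.906e97 kg/m³

6.906e97 kg/m³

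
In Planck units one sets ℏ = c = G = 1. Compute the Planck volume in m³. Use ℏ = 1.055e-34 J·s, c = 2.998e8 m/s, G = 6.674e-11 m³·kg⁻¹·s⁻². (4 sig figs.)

4.224e-105 m³

V_P = (ℏG/c³)^(3/2)
  = √(1.784e-209)
  = 4.224e-105 m³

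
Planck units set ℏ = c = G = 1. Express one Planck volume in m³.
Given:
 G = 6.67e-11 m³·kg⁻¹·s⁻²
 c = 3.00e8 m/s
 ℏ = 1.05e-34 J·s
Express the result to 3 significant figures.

Dimensional analysis gives V_P = (ℏG/c³)^(3/2).
  = √(1.75e-209)
  = 4.18e-105 m³

4.18e-105 m³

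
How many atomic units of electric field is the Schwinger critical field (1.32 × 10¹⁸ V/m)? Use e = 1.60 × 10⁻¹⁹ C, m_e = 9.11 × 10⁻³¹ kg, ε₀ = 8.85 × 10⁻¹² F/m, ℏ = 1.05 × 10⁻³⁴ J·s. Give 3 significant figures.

2.54 × 10⁶

atomic unit of electric field: E_au = E_h/(e a₀) = m_e²e⁵/((4πε₀)³ℏ⁴) = 5.20 × 10¹¹ V/m.
1.32 × 10¹⁸ / 5.20 × 10¹¹ = 2.54 × 10⁶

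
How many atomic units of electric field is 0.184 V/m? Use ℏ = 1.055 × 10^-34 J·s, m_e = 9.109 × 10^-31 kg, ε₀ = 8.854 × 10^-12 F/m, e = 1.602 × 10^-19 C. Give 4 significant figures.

atomic unit of electric field: E_au = E_h/(e a₀) = m_e²e⁵/((4πε₀)³ℏ⁴) = 5.131 × 10^11 V/m.
0.184 / 5.131 × 10^11 = 3.586 × 10^-13

3.586 × 10^-13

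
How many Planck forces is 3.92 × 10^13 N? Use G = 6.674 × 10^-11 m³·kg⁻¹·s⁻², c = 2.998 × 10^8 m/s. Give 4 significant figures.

Planck force: F_P = c⁴/G = 1.210 × 10^44 N.
3.92 × 10^13 / 1.210 × 10^44 = 3.239 × 10^-31

3.239 × 10^-31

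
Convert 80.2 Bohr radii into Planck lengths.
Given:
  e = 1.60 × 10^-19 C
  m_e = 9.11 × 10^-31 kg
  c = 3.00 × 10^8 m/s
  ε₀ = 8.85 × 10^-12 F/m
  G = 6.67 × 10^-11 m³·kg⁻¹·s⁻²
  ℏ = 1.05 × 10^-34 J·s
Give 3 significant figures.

2.62 × 10^26

Bohr radius: a₀ = 4πε₀ℏ²/(m_e e²) = 5.26 × 10^-11 m
Planck length: ℓ_P = √(ℏG/c³) = 1.61 × 10^-35 m
80.2 × 5.26 × 10^-11 / 1.61 × 10^-35 = 2.62 × 10^26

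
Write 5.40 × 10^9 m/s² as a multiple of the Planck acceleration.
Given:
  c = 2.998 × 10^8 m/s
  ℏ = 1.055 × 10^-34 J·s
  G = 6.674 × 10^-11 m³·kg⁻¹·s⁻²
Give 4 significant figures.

Planck acceleration: a_P = √(c⁷/(ℏG)) = 5.560 × 10^51 m/s².
5.40 × 10^9 / 5.560 × 10^51 = 9.712 × 10^-43

9.712 × 10^-43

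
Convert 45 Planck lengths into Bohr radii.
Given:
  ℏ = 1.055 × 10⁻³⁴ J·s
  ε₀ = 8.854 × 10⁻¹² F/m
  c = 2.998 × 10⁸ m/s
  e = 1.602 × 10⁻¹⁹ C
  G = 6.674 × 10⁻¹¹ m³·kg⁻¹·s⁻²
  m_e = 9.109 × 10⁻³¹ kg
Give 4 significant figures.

Planck length: ℓ_P = √(ℏG/c³) = 1.616 × 10⁻³⁵ m
Bohr radius: a₀ = 4πε₀ℏ²/(m_e e²) = 5.297 × 10⁻¹¹ m
45 × 1.616 × 10⁻³⁵ / 5.297 × 10⁻¹¹ = 1.373 × 10⁻²³

1.373 × 10⁻²³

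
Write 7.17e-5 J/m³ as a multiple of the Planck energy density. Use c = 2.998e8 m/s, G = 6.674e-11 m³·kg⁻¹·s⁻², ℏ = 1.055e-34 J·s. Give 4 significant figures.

1.548e-118

Planck energy density: u_P = c⁷/(ℏG²) = 4.632e113 J/m³.
7.17e-5 / 4.632e113 = 1.548e-118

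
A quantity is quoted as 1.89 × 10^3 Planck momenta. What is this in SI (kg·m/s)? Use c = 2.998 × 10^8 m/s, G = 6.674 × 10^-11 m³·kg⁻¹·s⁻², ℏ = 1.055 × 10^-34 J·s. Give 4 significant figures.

One Planck momentum: p_P = √(ℏc³/G) = 6.527 kg·m/s.
1.89 × 10^3 × 6.527 kg·m/s = 1.234 × 10^4 kg·m/s

1.234 × 10^4 kg·m/s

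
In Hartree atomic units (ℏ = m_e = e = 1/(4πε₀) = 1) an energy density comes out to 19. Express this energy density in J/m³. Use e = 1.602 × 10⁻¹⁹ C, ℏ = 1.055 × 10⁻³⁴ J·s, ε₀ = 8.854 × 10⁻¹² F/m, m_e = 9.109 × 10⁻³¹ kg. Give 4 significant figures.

5.565 × 10¹⁴ J/m³

One atomic unit of energy density: u_au = E_h/a₀³ = m_e⁴e¹⁰/((4πε₀)⁵ℏ⁸) = 2.929 × 10¹³ J/m³.
19 × 2.929 × 10¹³ J/m³ = 5.565 × 10¹⁴ J/m³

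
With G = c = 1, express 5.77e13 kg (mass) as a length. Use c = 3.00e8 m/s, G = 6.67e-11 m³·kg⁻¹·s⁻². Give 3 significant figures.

4.28e-14 m

In G = c = 1 units mass has dimensions of length; the conversion factor is G/c².
5.77e13 kg × (G/c²) = 4.28e-14 m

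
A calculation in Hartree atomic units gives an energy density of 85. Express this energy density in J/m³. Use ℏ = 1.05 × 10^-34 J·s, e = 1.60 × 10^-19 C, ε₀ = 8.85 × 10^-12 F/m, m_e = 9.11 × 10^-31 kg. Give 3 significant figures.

2.56 × 10^15 J/m³

One atomic unit of energy density: u_au = E_h/a₀³ = m_e⁴e¹⁰/((4πε₀)⁵ℏ⁸) = 3.01 × 10^13 J/m³.
85 × 3.01 × 10^13 J/m³ = 2.56 × 10^15 J/m³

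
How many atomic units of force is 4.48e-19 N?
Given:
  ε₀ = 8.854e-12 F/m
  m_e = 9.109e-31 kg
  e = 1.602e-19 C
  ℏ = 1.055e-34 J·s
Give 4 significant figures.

atomic unit of force: F_au = E_h/a₀ = m_e²e⁶/((4πε₀)³ℏ⁴) = 8.220e-8 N.
4.48e-19 / 8.220e-8 = 5.450e-12

5.450e-12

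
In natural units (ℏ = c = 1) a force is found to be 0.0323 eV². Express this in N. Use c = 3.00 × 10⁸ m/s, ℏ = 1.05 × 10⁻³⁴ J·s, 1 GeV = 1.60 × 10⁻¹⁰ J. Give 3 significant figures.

2.63 × 10⁻¹⁴ N

Force is [E]/[L] = [E]²/(ℏc); restore (ℏc)⁻¹.
1 GeV² → 1/(ℏc) × (1 GeV in J)² = 8.13 × 10⁵ N.
Convert the energy scale: 0.0323 eV² = 3.23 × 10⁻²⁰ GeV².
Result: 3.23 × 10⁻²⁰ × 8.13 × 10⁵ = 2.63 × 10⁻¹⁴ N.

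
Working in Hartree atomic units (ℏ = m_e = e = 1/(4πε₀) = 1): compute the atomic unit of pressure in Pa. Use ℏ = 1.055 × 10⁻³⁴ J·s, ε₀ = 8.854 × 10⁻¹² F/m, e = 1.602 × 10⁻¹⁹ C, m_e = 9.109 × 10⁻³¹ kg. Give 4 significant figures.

From ℏ = m_e = e = 1/(4πε₀) = 1 the pressure scale is P_au = E_h/a₀³ = m_e⁴e¹⁰/((4πε₀)⁵ℏ⁸).
E_h = 4.354 × 10⁻¹⁸ J
a₀ = 5.297 × 10⁻¹¹ m
E_h/a₀³ = 2.929 × 10¹³ Pa

2.929 × 10¹³ Pa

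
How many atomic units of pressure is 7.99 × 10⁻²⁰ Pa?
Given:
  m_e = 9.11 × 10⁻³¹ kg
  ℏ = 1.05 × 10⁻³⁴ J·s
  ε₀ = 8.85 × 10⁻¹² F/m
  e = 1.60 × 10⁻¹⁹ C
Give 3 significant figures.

2.65 × 10⁻³³

atomic unit of pressure: P_au = E_h/a₀³ = m_e⁴e¹⁰/((4πε₀)⁵ℏ⁸) = 3.01 × 10¹³ Pa.
7.99 × 10⁻²⁰ / 3.01 × 10¹³ = 2.65 × 10⁻³³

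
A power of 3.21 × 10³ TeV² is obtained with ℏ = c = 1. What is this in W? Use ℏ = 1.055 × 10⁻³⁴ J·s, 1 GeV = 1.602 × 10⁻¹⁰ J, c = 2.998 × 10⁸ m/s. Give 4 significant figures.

Power is [E]/[T] = [E]²/ℏ.
1 GeV² → 1/ℏ × (1 GeV in J)² = 2.433 × 10¹⁴ W.
Convert the energy scale: 3.21 × 10³ TeV² = 3.21 × 10⁹ GeV².
Result: 3.21 × 10⁹ × 2.433 × 10¹⁴ = 7.809 × 10²³ W.

7.809 × 10²³ W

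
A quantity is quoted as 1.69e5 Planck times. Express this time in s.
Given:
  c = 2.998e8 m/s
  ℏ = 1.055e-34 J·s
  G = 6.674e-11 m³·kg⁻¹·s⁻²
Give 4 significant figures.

9.112e-39 s

One Planck time: t_P = √(ℏG/c⁵) = 5.392e-44 s.
1.69e5 × 5.392e-44 s = 9.112e-39 s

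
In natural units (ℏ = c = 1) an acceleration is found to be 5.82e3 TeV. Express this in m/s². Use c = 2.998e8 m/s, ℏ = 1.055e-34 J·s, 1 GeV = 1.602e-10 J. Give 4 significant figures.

2.650e39 m/s²

Acceleration is [L]/[T]² = c·[E]/ℏ.
1 GeV → c/ℏ × (1 GeV in J) = 4.552e32 m/s².
Convert the energy scale: 5.82e3 TeV = 5.82e6 GeV.
Result: 5.82e6 × 4.552e32 = 2.650e39 m/s².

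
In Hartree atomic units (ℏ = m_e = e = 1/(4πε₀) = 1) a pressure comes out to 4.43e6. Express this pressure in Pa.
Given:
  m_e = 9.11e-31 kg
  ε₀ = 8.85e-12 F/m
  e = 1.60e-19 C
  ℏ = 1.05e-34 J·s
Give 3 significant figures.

1.33e20 Pa

One atomic unit of pressure: P_au = E_h/a₀³ = m_e⁴e¹⁰/((4πε₀)⁵ℏ⁸) = 3.01e13 Pa.
4.43e6 × 3.01e13 Pa = 1.33e20 Pa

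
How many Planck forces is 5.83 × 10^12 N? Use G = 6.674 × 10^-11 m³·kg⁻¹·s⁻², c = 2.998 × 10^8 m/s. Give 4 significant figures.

4.816 × 10^-32

Planck force: F_P = c⁴/G = 1.210 × 10^44 N.
5.83 × 10^12 / 1.210 × 10^44 = 4.816 × 10^-32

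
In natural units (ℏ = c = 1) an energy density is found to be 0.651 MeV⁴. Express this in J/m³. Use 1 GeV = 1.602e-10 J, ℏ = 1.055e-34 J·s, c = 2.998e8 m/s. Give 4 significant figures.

1.355e25 J/m³

[E]/[L]³ = [E]⁴/(ℏc)³; restore (ℏc)⁻³.
1 GeV⁴ → 1/(ℏc)³ × (1 GeV in J)⁴ = 2.082e37 J/m³.
Convert the energy scale: 0.651 MeV⁴ = 6.51e-13 GeV⁴.
Result: 6.51e-13 × 2.082e37 = 1.355e25 J/m³.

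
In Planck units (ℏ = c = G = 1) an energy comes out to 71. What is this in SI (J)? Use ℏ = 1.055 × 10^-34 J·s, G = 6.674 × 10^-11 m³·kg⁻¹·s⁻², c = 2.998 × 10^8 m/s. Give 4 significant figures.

1.389 × 10^11 J

One Planck energy: E_P = √(ℏc⁵/G) = 1.957 × 10^9 J.
71 × 1.957 × 10^9 J = 1.389 × 10^11 J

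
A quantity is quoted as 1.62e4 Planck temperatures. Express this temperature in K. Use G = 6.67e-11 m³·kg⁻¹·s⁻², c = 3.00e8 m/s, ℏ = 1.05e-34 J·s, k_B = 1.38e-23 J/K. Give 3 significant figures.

One Planck temperature: T_P = √(ℏc⁵/G) / k_B = 1.42e32 K.
1.62e4 × 1.42e32 K = 2.30e36 K

2.30e36 K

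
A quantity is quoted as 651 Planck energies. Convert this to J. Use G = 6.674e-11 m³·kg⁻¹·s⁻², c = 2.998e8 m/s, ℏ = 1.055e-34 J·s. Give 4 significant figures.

1.274e12 J

One Planck energy: E_P = √(ℏc⁵/G) = 1.957e9 J.
651 × 1.957e9 J = 1.274e12 J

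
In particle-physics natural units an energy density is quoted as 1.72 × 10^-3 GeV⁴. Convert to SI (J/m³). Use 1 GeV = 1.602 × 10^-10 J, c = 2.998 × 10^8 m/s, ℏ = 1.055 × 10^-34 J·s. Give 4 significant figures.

3.580 × 10^34 J/m³

[E]/[L]³ = [E]⁴/(ℏc)³; restore (ℏc)⁻³.
1 GeV⁴ → 1/(ℏc)³ × (1 GeV in J)⁴ = 2.082 × 10^37 J/m³.
Result: 1.72 × 10^-3 × 2.082 × 10^37 = 3.580 × 10^34 J/m³.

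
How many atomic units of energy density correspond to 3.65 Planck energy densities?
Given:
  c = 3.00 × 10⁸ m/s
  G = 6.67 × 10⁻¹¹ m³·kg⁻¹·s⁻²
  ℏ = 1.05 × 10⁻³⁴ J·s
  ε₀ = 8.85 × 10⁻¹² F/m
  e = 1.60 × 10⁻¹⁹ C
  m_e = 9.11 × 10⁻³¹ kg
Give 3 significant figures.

5.67 × 10¹⁰⁰

Planck energy density: u_P = c⁷/(ℏG²) = 4.68 × 10¹¹³ J/m³
atomic unit of energy density: u_au = E_h/a₀³ = m_e⁴e¹⁰/((4πε₀)⁵ℏ⁸) = 3.01 × 10¹³ J/m³
3.65 × 4.68 × 10¹¹³ / 3.01 × 10¹³ = 5.67 × 10¹⁰⁰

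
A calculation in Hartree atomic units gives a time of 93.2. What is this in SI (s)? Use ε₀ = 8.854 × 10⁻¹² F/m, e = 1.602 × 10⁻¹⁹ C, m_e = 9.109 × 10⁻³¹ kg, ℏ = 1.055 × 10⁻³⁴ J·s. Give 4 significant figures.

One atomic unit of time: τ_au = (4πε₀)²ℏ³/(m_e e⁴) = 2.423 × 10⁻¹⁷ s.
93.2 × 2.423 × 10⁻¹⁷ s = 2.258 × 10⁻¹⁵ s

2.258 × 10⁻¹⁵ s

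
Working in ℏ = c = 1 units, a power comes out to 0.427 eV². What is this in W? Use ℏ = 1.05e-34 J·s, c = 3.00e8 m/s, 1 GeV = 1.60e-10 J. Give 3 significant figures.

1.04e-4 W

Power is [E]/[T] = [E]²/ℏ.
1 GeV² → 1/ℏ × (1 GeV in J)² = 2.44e14 W.
Convert the energy scale: 0.427 eV² = 4.27e-19 GeV².
Result: 4.27e-19 × 2.44e14 = 1.04e-4 W.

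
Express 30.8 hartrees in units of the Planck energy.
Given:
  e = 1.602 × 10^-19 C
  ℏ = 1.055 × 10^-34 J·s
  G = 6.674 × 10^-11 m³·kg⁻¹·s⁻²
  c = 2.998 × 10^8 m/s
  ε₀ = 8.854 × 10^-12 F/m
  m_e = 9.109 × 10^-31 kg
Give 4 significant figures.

6.854 × 10^-26

hartree: E_h = m_e e⁴/(4πε₀ℏ)² = 4.354 × 10^-18 J
Planck energy: E_P = √(ℏc⁵/G) = 1.957 × 10^9 J
30.8 × 4.354 × 10^-18 / 1.957 × 10^9 = 6.854 × 10^-26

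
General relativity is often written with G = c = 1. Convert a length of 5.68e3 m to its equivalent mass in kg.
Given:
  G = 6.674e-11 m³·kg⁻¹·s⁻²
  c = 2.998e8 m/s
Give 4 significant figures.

Length → mass via c²/G.
5.68e3 m × (c²/G) = 7.649e30 kg

7.649e30 kg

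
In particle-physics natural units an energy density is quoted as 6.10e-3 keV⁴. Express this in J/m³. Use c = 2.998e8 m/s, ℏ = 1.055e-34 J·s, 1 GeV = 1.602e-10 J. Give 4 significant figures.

[E]/[L]³ = [E]⁴/(ℏc)³; restore (ℏc)⁻³.
1 GeV⁴ → 1/(ℏc)³ × (1 GeV in J)⁴ = 2.082e37 J/m³.
Convert the energy scale: 6.10e-3 keV⁴ = 6.10e-27 GeV⁴.
Result: 6.10e-27 × 2.082e37 = 1.270e11 J/m³.

1.270e11 J/m³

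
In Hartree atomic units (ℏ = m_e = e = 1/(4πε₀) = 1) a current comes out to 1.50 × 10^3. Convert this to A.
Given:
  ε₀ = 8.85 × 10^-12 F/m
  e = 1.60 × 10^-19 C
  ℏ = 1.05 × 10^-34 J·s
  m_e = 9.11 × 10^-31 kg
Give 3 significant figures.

10 A

One atomic unit of electric current: I_au = e E_h/ℏ = m_e e⁵/((4πε₀)²ℏ³) = 6.67 × 10^-3 A.
1.50 × 10^3 × 6.67 × 10^-3 A = 10 A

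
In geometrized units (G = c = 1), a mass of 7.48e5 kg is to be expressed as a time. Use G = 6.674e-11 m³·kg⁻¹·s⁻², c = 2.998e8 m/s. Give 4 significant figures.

Mass → time via G/c³.
7.48e5 kg × (G/c³) = 1.853e-30 s

1.853e-30 s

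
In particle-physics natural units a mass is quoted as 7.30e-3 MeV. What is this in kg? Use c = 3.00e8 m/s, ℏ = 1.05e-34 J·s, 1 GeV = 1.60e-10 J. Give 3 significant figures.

Mass is [E]/c²; divide by c².
1 GeV → 1/c² × (1 GeV in J) = 1.78e-27 kg.
Convert the energy scale: 7.30e-3 MeV = 7.30e-6 GeV.
Result: 7.30e-6 × 1.78e-27 = 1.30e-32 kg.

1.30e-32 kg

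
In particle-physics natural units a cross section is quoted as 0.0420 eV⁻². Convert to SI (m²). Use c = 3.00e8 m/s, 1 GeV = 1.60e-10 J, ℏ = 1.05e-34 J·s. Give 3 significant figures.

Area is [L]² = [E]⁻²·(ℏc)²; restore (ℏc)².
1 GeV⁻² → (ℏc)² × (1 GeV in J)⁻² = 3.88e-32 m².
Convert the energy scale: 0.0420 eV⁻² = 4.20e16 GeV⁻².
Result: 4.20e16 × 3.88e-32 = 1.63e-15 m².

1.63e-15 m²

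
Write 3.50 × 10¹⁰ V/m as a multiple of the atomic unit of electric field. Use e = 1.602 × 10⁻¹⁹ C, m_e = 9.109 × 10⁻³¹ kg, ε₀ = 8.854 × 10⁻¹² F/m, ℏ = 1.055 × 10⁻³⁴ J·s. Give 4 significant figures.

atomic unit of electric field: E_au = E_h/(e a₀) = m_e²e⁵/((4πε₀)³ℏ⁴) = 5.131 × 10¹¹ V/m.
3.50 × 10¹⁰ / 5.131 × 10¹¹ = 0.06821

0.06821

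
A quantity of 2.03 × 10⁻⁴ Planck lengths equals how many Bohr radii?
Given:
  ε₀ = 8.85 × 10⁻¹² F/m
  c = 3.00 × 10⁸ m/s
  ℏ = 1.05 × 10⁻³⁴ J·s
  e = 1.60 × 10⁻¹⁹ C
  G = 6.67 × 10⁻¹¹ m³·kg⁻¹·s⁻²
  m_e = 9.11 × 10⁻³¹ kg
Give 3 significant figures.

Planck length: ℓ_P = √(ℏG/c³) = 1.61 × 10⁻³⁵ m
Bohr radius: a₀ = 4πε₀ℏ²/(m_e e²) = 5.26 × 10⁻¹¹ m
2.03 × 10⁻⁴ × 1.61 × 10⁻³⁵ / 5.26 × 10⁻¹¹ = 6.22 × 10⁻²⁹

6.22 × 10⁻²⁹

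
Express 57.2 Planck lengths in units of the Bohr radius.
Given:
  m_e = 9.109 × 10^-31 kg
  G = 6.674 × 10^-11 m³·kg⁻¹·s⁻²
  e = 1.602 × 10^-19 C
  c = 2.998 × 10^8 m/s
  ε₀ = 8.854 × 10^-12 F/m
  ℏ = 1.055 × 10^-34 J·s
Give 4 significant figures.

1.745 × 10^-23

Planck length: ℓ_P = √(ℏG/c³) = 1.616 × 10^-35 m
Bohr radius: a₀ = 4πε₀ℏ²/(m_e e²) = 5.297 × 10^-11 m
57.2 × 1.616 × 10^-35 / 5.297 × 10^-11 = 1.745 × 10^-23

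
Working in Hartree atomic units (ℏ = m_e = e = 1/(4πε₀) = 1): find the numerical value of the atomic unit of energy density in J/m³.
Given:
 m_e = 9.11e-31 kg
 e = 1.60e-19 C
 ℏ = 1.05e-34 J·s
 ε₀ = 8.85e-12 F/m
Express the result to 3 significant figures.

3.01e13 J/m³

Dimensional analysis gives u_au = E_h/a₀³ = m_e⁴e¹⁰/((4πε₀)⁵ℏ⁸).
E_h = 4.38e-18 J
a₀ = 5.26e-11 m
E_h/a₀³ = 3.01e13 J/m³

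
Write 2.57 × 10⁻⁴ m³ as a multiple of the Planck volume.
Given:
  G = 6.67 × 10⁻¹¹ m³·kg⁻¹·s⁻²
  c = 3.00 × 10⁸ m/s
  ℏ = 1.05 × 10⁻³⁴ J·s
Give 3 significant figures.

6.15 × 10¹⁰⁰

Planck volume: V_P = (ℏG/c³)^(3/2) = 4.18 × 10⁻¹⁰⁵ m³.
2.57 × 10⁻⁴ / 4.18 × 10⁻¹⁰⁵ = 6.15 × 10¹⁰⁰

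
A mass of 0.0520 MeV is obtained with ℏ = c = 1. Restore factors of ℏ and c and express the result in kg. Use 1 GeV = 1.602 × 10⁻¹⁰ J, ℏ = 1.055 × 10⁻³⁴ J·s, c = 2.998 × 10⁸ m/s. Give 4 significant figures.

9.268 × 10⁻³² kg

Mass is [E]/c²; divide by c².
1 GeV → 1/c² × (1 GeV in J) = 1.782 × 10⁻²⁷ kg.
Convert the energy scale: 0.0520 MeV = 5.20 × 10⁻⁵ GeV.
Result: 5.20 × 10⁻⁵ × 1.782 × 10⁻²⁷ = 9.268 × 10⁻³² kg.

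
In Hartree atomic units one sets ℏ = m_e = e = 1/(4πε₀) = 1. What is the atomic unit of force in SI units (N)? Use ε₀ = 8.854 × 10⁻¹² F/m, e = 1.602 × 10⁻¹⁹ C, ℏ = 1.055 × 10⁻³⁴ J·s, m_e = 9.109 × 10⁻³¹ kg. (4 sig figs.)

8.220 × 10⁻⁸ N

F_au = E_h/a₀ = m_e²e⁶/((4πε₀)³ℏ⁴)
E_h = 4.354 × 10⁻¹⁸ J
a₀ = 5.297 × 10⁻¹¹ m
E_h/a₀ = 8.220 × 10⁻⁸ N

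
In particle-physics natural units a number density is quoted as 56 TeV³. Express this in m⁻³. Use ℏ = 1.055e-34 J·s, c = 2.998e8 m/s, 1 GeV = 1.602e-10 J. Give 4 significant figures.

Number density is [L]⁻³ = [E]³/(ℏc)³.
1 GeV³ → 1/(ℏc)³ × (1 GeV in J)³ = 1.299e47 m⁻³.
Convert the energy scale: 56 TeV³ = 5.60e10 GeV³.
Result: 5.60e10 × 1.299e47 = 7.277e57 m⁻³.

7.277e57 m⁻³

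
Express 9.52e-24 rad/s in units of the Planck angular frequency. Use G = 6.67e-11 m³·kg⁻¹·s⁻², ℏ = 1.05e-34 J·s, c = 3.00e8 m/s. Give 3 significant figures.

Planck angular frequency: ω_P = √(c⁵/(ℏG)) = 1.86e43 rad/s.
9.52e-24 / 1.86e43 = 5.11e-67

5.11e-67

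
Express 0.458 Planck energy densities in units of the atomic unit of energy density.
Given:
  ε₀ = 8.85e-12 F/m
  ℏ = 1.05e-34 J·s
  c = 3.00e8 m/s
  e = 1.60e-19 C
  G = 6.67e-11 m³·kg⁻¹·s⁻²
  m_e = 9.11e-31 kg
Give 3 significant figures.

Planck energy density: u_P = c⁷/(ℏG²) = 4.68e113 J/m³
atomic unit of energy density: u_au = E_h/a₀³ = m_e⁴e¹⁰/((4πε₀)⁵ℏ⁸) = 3.01e13 J/m³
0.458 × 4.68e113 / 3.01e13 = 7.12e99

7.12e99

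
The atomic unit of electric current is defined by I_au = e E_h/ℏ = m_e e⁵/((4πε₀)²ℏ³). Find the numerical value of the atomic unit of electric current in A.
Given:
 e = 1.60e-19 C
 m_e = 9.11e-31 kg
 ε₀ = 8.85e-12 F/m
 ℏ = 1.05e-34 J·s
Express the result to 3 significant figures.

6.67e-3 A

I_au = e E_h/ℏ = m_e e⁵/((4πε₀)²ℏ³)
E_h = 4.38e-18 J
e·E_h/ℏ = 6.67e-3 A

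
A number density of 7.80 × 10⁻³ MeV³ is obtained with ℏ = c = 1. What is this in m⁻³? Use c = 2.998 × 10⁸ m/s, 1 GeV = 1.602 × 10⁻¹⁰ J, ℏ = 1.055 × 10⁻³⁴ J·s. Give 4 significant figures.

1.014 × 10³⁶ m⁻³

Number density is [L]⁻³ = [E]³/(ℏc)³.
1 GeV³ → 1/(ℏc)³ × (1 GeV in J)³ = 1.299 × 10⁴⁷ m⁻³.
Convert the energy scale: 7.80 × 10⁻³ MeV³ = 7.80 × 10⁻¹² GeV³.
Result: 7.80 × 10⁻¹² × 1.299 × 10⁴⁷ = 1.014 × 10³⁶ m⁻³.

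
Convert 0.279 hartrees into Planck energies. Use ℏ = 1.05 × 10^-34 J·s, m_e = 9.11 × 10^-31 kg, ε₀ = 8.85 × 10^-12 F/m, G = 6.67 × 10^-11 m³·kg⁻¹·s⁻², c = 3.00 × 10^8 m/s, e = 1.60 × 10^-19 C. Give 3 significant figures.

hartree: E_h = m_e e⁴/(4πε₀ℏ)² = 4.38 × 10^-18 J
Planck energy: E_P = √(ℏc⁵/G) = 1.96 × 10^9 J
0.279 × 4.38 × 10^-18 / 1.96 × 10^9 = 6.25 × 10^-28

6.25 × 10^-28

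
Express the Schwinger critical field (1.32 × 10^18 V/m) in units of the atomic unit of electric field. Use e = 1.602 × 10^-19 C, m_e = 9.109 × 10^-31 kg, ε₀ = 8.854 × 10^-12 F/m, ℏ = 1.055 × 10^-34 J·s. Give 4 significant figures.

atomic unit of electric field: E_au = E_h/(e a₀) = m_e²e⁵/((4πε₀)³ℏ⁴) = 5.131 × 10^11 V/m.
1.32 × 10^18 / 5.131 × 10^11 = 2.573 × 10^6

2.573 × 10^6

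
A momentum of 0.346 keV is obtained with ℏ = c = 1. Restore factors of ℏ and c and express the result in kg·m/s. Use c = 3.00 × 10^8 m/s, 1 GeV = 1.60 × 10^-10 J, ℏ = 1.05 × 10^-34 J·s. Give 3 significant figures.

Momentum is [E]/c; divide by c.
1 GeV → 1/c × (1 GeV in J) = 5.33 × 10^-19 kg·m/s.
Convert the energy scale: 0.346 keV = 3.46 × 10^-7 GeV.
Result: 3.46 × 10^-7 × 5.33 × 10^-19 = 1.85 × 10^-25 kg·m/s.

1.85 × 10^-25 kg·m/s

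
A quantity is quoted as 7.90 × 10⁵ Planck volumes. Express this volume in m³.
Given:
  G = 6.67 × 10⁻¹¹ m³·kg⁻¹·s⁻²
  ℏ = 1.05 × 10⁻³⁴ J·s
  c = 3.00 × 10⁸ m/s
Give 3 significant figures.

3.30 × 10⁻⁹⁹ m³

One Planck volume: V_P = (ℏG/c³)^(3/2) = 4.18 × 10⁻¹⁰⁵ m³.
7.90 × 10⁵ × 4.18 × 10⁻¹⁰⁵ m³ = 3.30 × 10⁻⁹⁹ m³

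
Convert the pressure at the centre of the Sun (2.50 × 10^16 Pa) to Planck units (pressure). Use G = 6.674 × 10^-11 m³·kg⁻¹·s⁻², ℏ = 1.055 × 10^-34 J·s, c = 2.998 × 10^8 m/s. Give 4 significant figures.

5.397 × 10^-98

Planck pressure: p_P = c⁷/(ℏG²) = 4.632 × 10^113 Pa.
2.50 × 10^16 / 4.632 × 10^113 = 5.397 × 10^-98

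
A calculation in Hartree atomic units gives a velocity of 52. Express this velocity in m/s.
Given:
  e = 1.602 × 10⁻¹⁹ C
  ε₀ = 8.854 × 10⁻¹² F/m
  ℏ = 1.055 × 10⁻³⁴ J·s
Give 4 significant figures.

1.137 × 10⁸ m/s

One atomic unit of velocity: v_au = e²/(4πε₀ℏ) = 2.186 × 10⁶ m/s.
52 × 2.186 × 10⁶ m/s = 1.137 × 10⁸ m/s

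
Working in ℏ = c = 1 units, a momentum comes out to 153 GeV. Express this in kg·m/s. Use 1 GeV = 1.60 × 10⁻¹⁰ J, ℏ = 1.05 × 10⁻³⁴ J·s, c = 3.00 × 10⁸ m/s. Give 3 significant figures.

8.16 × 10⁻¹⁷ kg·m/s

Momentum is [E]/c; divide by c.
1 GeV → 1/c × (1 GeV in J) = 5.33 × 10⁻¹⁹ kg·m/s.
Result: 153 × 5.33 × 10⁻¹⁹ = 8.16 × 10⁻¹⁷ kg·m/s.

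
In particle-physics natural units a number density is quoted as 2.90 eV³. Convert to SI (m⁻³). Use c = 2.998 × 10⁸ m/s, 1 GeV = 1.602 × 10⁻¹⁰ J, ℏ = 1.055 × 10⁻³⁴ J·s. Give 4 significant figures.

3.768 × 10²⁰ m⁻³

Number density is [L]⁻³ = [E]³/(ℏc)³.
1 GeV³ → 1/(ℏc)³ × (1 GeV in J)³ = 1.299 × 10⁴⁷ m⁻³.
Convert the energy scale: 2.90 eV³ = 2.90 × 10⁻²⁷ GeV³.
Result: 2.90 × 10⁻²⁷ × 1.299 × 10⁴⁷ = 3.768 × 10²⁰ m⁻³.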